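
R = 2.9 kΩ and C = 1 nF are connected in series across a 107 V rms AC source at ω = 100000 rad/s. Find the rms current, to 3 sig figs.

X_C = 1/(ωC) = 10000 Ω
Z = 2900 − j10000 Ω
|Z| = √(2900² + 10000²) = 10400 Ω
I = V/|Z| = 107/10400 = 10.3 mA

10.3 mA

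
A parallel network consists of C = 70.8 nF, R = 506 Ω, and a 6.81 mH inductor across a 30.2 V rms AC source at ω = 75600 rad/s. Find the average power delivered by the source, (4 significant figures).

1.802 W

X_L = ωL = 514.8 Ω
X_C = 1/(ωC) = 186.8 Ω
Parallel: admittances add. Y = 1/R + 1/(jωL) + jωC
Y = (0.001976 + j0.003410) S
|Y| = 0.003941 S → |Z| = 1/|Y| = 253.7 Ω, ∠Z = −∠Y = -59.91°
I = V/|Z| = 119.0 mA
P = VI cos φ = 30.2 × 0.1190 × cos(-59.91°) = 1.802 W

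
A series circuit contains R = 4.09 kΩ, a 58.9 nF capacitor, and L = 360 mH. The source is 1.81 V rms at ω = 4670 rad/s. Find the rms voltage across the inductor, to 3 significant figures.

X_L = ωL = 1680 Ω
X_C = 1/(ωC) = 3640 Ω
Net reactance X = X_L − X_C = -1950 Ω
Z = 4090 − j1950 Ω
|Z| = √(4090² + 1950²) = 4530 Ω
I = V/|Z| = 399 μA
V_L = I·|Z_L| = 0.000399 × 1680 = 0.671 V

0.671 V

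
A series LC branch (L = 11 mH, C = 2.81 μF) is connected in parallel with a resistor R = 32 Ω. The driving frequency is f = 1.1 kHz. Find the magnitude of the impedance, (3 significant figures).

ω = 2πf = 6912 rad/s
X_L = ωL = 76.0 Ω
X_C = 1/(ωC) = 51.5 Ω
Branch 1: Z₁ = R = 32.0 Ω
Branch 2 (series LC): Z₂ = j(X_L − X_C) = j24.5 Ω
Parallel: Z = Z₁Z₂/(Z₁+Z₂), |Z| = 19.5 Ω, ∠Z = 52.5°

19.5 Ω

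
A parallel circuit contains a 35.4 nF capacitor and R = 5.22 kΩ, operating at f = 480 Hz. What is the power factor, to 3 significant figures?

0.874

ω = 2πf = 3016 rad/s
X_C = 1/(ωC) = 9370 Ω
Parallel: admittances add. Y = 1/R + jωC
Y = (0.000192 + j0.000107) S
|Y| = 0.000219 S → |Z| = 1/|Y| = 4560 Ω, ∠Z = −∠Y = -29.1°
cos φ = cos(-29.1°) = 0.874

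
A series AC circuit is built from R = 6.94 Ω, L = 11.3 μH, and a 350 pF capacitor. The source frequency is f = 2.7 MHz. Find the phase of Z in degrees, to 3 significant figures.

73.4°

ω = 2πf = 1.696e+07 rad/s
X_L = ωL = 192 Ω
X_C = 1/(ωC) = 168 Ω
Net reactance X = X_L − X_C = 23.3 Ω
Z = 6.94 + j23.3 Ω
|Z| = √(6.94² + 23.3²) = 24.3 Ω
∠Z = arctan(23.3/6.94) = 73.4°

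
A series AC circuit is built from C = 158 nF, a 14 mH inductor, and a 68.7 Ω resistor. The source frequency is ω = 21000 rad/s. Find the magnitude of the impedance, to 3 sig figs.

69.1 Ω

X_L = ωL = 294 Ω
X_C = 1/(ωC) = 301 Ω
Net reactance X = X_L − X_C = -7.39 Ω
Z = 68.7 − j7.39 Ω
|Z| = √(68.7² + 7.39²) = 69.1 Ω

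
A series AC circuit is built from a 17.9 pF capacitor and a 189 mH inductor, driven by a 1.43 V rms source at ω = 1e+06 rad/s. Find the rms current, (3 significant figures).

10.7 μA

X_L = ωL = 189000 Ω
X_C = 1/(ωC) = 55900 Ω
Net reactance X = X_L − X_C = 133000 Ω
Z = j133000 Ω
|Z| = √(0² + 133000²) = 133000 Ω
I = V/|Z| = 1.43/133000 = 10.7 μA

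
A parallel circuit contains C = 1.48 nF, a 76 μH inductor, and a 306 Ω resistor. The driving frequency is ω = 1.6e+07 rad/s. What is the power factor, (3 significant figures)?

0.142

X_L = ωL = 1220 Ω
X_C = 1/(ωC) = 42.2 Ω
Parallel: admittances add. Y = 1/R + 1/(jωL) + jωC
Y = (0.00327 + j0.0229) S
|Y| = 0.0231 S → |Z| = 1/|Y| = 43.3 Ω, ∠Z = −∠Y = -81.9°
cos φ = cos(-81.9°) = 0.142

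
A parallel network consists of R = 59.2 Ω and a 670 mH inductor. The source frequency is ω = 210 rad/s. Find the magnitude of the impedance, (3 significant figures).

X_L = ωL = 141 Ω
Parallel: admittances add. Y = 1/R + 1/(jωL)
Y = (0.0169 − j0.00711) S
|Y| = 0.0183 S → |Z| = 1/|Y| = 54.6 Ω, ∠Z = −∠Y = 22.8°

54.6 Ω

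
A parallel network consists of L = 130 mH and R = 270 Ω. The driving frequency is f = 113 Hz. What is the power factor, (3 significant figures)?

ω = 2πf = 710.0 rad/s
X_L = ωL = 92.3 Ω
Parallel: admittances add. Y = 1/R + 1/(jωL)
Y = (0.00370 − j0.0108) S
|Y| = 0.0114 S → |Z| = 1/|Y| = 87.3 Ω, ∠Z = −∠Y = 71.1°
cos φ = cos(71.1°) = 0.323

0.323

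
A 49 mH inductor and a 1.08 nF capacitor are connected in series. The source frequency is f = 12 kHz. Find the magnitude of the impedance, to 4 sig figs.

8586 Ω

ω = 2πf = 75400 rad/s
X_L = ωL = 3695 Ω
X_C = 1/(ωC) = 12280 Ω
Net reactance X = X_L − X_C = -8586 Ω
Z = − j8586 Ω
|Z| = √(0² + 8586²) = 8586 Ω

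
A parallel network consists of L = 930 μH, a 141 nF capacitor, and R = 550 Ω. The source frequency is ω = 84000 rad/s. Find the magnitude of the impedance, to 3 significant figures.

X_L = ωL = 78.1 Ω
X_C = 1/(ωC) = 84.4 Ω
Parallel: admittances add. Y = 1/R + 1/(jωL) + jωC
Y = (0.00182 − j0.000957) S
|Y| = 0.00205 S → |Z| = 1/|Y| = 487 Ω, ∠Z = −∠Y = 27.8°

487 Ω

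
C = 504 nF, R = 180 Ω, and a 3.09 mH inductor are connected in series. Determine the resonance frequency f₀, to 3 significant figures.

ω₀ = 1/√(LC) = 1/√(0.00309 × 5.04e-07) = 25340 rad/s
f₀ = ω₀/(2π) = 4.03 kHz

4.03 kHz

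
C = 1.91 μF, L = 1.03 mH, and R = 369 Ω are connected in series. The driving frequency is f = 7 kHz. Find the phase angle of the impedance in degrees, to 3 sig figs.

5.17°

ω = 2πf = 43980 rad/s
X_L = ωL = 45.3 Ω
X_C = 1/(ωC) = 11.9 Ω
Net reactance X = X_L − X_C = 33.4 Ω
Z = 369 + j33.4 Ω
|Z| = √(369² + 33.4²) = 371 Ω
∠Z = arctan(33.4/369) = 5.17°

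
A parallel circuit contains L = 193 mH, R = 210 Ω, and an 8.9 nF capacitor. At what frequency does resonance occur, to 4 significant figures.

3.840 kHz

ω₀ = 1/√(LC) = 1/√(0.193 × 8.9e-09) = 24130 rad/s
f₀ = ω₀/(2π) = 3.840 kHz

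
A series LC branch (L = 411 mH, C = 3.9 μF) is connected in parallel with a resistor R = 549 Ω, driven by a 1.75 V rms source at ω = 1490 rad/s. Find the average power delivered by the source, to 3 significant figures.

5.58 mW

X_L = ωL = 612 Ω
X_C = 1/(ωC) = 172 Ω
Branch 1: Z₁ = R = 549 Ω
Branch 2 (series LC): Z₂ = j(X_L − X_C) = j440 Ω
Parallel: Z = Z₁Z₂/(Z₁+Z₂), |Z| = 343 Ω, ∠Z = 51.3°
I = V/|Z| = 5.09 mA
P = VI cos φ = 1.75 × 0.00509 × cos(51.3°) = 5.58 mW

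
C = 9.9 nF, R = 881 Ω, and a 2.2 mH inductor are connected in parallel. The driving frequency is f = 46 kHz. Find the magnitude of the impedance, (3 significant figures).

582 Ω

ω = 2πf = 289000 rad/s
X_L = ωL = 636 Ω
X_C = 1/(ωC) = 349 Ω
Parallel: admittances add. Y = 1/R + 1/(jωL) + jωC
Y = (0.00114 + j0.00129) S
|Y| = 0.00172 S → |Z| = 1/|Y| = 582 Ω, ∠Z = −∠Y = -48.6°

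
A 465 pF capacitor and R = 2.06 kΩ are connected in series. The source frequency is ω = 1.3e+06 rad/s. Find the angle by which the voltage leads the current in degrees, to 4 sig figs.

X_C = 1/(ωC) = 1654 Ω
Z = 2060 − j1654 Ω
|Z| = √(2060² + 1654²) = 2642 Ω
∠Z = arctan(-1654/2060) = -38.77°

-38.77°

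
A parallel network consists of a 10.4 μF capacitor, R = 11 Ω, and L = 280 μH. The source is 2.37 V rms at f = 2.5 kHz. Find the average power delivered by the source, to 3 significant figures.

ω = 2πf = 15710 rad/s
X_L = ωL = 4.40 Ω
X_C = 1/(ωC) = 6.12 Ω
Parallel: admittances add. Y = 1/R + 1/(jωL) + jωC
Y = (0.0909 − j0.0640) S
|Y| = 0.111 S → |Z| = 1/|Y| = 8.99 Ω, ∠Z = −∠Y = 35.1°
I = V/|Z| = 263 mA
P = VI cos φ = 2.37 × 0.263 × cos(35.1°) = 511 mW

511 mW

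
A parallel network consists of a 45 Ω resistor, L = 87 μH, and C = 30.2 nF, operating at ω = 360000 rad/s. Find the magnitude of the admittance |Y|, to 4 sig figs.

X_L = ωL = 31.32 Ω
X_C = 1/(ωC) = 91.98 Ω
Parallel: admittances add. Y = 1/R + 1/(jωL) + jωC
Y = (0.02222 − j0.02106) S
|Y| = 0.03061 S → |Z| = 1/|Y| = 32.67 Ω, ∠Z = −∠Y = 43.46°

30.61 mS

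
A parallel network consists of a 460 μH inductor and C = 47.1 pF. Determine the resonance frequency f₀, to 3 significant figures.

1.08 MHz

ω₀ = 1/√(LC) = 1/√(0.00046 × 4.71e-11) = 6.794e+06 rad/s
f₀ = ω₀/(2π) = 1.08 MHz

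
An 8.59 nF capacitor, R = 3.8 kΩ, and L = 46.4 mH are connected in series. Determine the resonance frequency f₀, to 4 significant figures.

7.972 kHz

ω₀ = 1/√(LC) = 1/√(0.0464 × 8.59e-09) = 50090 rad/s
f₀ = ω₀/(2π) = 7.972 kHz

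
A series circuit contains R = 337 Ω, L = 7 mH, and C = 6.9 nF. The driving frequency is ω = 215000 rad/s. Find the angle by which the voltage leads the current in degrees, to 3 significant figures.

67.9°

X_L = ωL = 1500 Ω
X_C = 1/(ωC) = 674 Ω
Net reactance X = X_L − X_C = 831 Ω
Z = 337 + j831 Ω
|Z| = √(337² + 831²) = 897 Ω
∠Z = arctan(831/337) = 67.9°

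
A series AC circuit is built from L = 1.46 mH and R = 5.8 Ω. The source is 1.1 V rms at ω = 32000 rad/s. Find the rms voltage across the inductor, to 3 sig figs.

X_L = ωL = 46.7 Ω
Z = 5.80 + j46.7 Ω
|Z| = √(5.80² + 46.7²) = 47.1 Ω
I = V/|Z| = 23.4 mA
V_L = I·|Z_L| = 0.0234 × 46.7 = 1.09 V

1.09 V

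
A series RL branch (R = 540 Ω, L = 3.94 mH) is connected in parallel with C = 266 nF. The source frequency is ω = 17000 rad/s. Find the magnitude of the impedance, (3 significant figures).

214 Ω

X_L = ωL = 67.0 Ω
X_C = 1/(ωC) = 221 Ω
Branch 1 (R+jX_L): Z₁ = 540 + j67.0 Ω, |Z₁| = 544 Ω
Branch 2 (−jX_C): Z₂ = −j221 Ω
Parallel: Z = Z₁Z₂/(Z₁+Z₂), |Z| = 214 Ω, ∠Z = -67.0°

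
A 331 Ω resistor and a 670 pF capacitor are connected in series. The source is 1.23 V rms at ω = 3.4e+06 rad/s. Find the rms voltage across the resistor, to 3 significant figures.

0.741 V

X_C = 1/(ωC) = 439 Ω
Z = 331 − j439 Ω
|Z| = √(331² + 439²) = 550 Ω
I = V/|Z| = 2.24 mA
V_R = I·|Z_R| = 0.00224 × 331 = 0.741 V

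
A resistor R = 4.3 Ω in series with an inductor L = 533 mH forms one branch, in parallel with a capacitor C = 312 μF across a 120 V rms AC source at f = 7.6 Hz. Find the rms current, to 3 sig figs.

ω = 2πf = 47.75 rad/s
X_L = ωL = 25.5 Ω
X_C = 1/(ωC) = 67.1 Ω
Branch 1 (R+jX_L): Z₁ = 4.30 + j25.5 Ω, |Z₁| = 25.8 Ω
Branch 2 (−jX_C): Z₂ = −j67.1 Ω
Parallel: Z = Z₁Z₂/(Z₁+Z₂), |Z| = 41.4 Ω, ∠Z = 74.5°
I = V/|Z| = 120/41.4 = 2.90 A

2.90 A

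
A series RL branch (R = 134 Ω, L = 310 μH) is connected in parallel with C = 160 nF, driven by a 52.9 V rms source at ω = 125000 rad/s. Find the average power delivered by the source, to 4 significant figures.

19.27 W

X_L = ωL = 38.75 Ω
X_C = 1/(ωC) = 50.00 Ω
Branch 1 (R+jX_L): Z₁ = 134.0 + j38.75 Ω, |Z₁| = 139.5 Ω
Branch 2 (−jX_C): Z₂ = −j50.00 Ω
Parallel: Z = Z₁Z₂/(Z₁+Z₂), |Z| = 51.87 Ω, ∠Z = -69.07°
I = V/|Z| = 1.020 A
P = VI cos φ = 52.9 × 1.020 × cos(-69.07°) = 19.27 W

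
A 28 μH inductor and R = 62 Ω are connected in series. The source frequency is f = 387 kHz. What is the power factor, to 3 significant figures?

0.673

ω = 2πf = 2.432e+06 rad/s
X_L = ωL = 68.1 Ω
Z = 62.0 + j68.1 Ω
|Z| = √(62.0² + 68.1²) = 92.1 Ω
∠Z = arctan(68.1/62.0) = 47.7°
cos φ = cos(47.7°) = 0.673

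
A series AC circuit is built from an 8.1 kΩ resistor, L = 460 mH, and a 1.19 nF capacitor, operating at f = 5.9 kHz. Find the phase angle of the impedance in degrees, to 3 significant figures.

-34.7°

ω = 2πf = 37070 rad/s
X_L = ωL = 17100 Ω
X_C = 1/(ωC) = 22700 Ω
Net reactance X = X_L − X_C = -5620 Ω
Z = 8100 − j5620 Ω
|Z| = √(8100² + 5620²) = 9860 Ω
∠Z = arctan(-5620/8100) = -34.7°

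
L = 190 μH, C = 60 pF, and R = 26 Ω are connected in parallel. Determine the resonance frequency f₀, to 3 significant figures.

ω₀ = 1/√(LC) = 1/√(0.00019 × 6e-11) = 9.366e+06 rad/s
f₀ = ω₀/(2π) = 1.49 MHz

1.49 MHz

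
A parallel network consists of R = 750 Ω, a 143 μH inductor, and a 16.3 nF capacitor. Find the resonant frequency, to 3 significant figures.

104 kHz

ω₀ = 1/√(LC) = 1/√(0.000143 × 1.63e-08) = 655000 rad/s
f₀ = ω₀/(2π) = 104 kHz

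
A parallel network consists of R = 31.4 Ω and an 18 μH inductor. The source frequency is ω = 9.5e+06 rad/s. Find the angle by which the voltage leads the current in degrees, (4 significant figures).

10.41°

X_L = ωL = 171.0 Ω
Parallel: admittances add. Y = 1/R + 1/(jωL)
Y = (0.03185 − j0.005848) S
|Y| = 0.03238 S → |Z| = 1/|Y| = 30.88 Ω, ∠Z = −∠Y = 10.41°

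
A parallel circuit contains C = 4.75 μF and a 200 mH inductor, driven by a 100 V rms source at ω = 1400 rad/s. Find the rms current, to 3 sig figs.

X_L = ωL = 280 Ω
X_C = 1/(ωC) = 150 Ω
Parallel: admittances add. Y = 1/(jωL) + jωC
Y = (0 + j0.00308) S
|Y| = 0.00308 S → |Z| = 1/|Y| = 325 Ω, ∠Z = −∠Y = -90.0°
I = V/|Z| = 100/325 = 308 mA

308 mA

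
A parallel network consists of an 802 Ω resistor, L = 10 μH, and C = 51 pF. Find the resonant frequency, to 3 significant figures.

7.05 MHz

ω₀ = 1/√(LC) = 1/√(1e-05 × 5.1e-11) = 4.428e+07 rad/s
f₀ = ω₀/(2π) = 7.05 MHz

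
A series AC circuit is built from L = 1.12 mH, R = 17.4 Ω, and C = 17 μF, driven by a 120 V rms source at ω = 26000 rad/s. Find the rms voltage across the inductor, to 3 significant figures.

109 V

X_L = ωL = 29.1 Ω
X_C = 1/(ωC) = 2.26 Ω
Net reactance X = X_L − X_C = 26.9 Ω
Z = 17.4 + j26.9 Ω
|Z| = √(17.4² + 26.9²) = 32.0 Ω
I = V/|Z| = 3.75 A
V_L = I·|Z_L| = 3.75 × 29.1 = 109 V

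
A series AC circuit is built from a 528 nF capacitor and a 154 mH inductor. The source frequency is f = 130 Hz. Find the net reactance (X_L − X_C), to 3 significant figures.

ω = 2πf = 816.8 rad/s
X_L = ωL = 126 Ω
X_C = 1/(ωC) = 2320 Ω
X = 126 − 2320 = -2190 Ω

-2190 Ω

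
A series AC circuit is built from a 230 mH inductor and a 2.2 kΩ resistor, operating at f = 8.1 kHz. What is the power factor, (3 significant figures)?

ω = 2πf = 50890 rad/s
X_L = ωL = 11700 Ω
Z = 2200 + j11700 Ω
|Z| = √(2200² + 11700²) = 11900 Ω
∠Z = arctan(11700/2200) = 79.4°
cos φ = cos(79.4°) = 0.185

0.185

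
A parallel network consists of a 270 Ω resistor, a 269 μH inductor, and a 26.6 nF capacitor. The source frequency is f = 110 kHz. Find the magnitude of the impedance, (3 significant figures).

73.9 Ω

ω = 2πf = 691200 rad/s
X_L = ωL = 186 Ω
X_C = 1/(ωC) = 54.4 Ω
Parallel: admittances add. Y = 1/R + 1/(jωL) + jωC
Y = (0.00370 + j0.0130) S
|Y| = 0.0135 S → |Z| = 1/|Y| = 73.9 Ω, ∠Z = −∠Y = -74.1°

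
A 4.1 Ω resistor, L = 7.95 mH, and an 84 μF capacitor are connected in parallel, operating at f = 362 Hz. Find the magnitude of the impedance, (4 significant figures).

ω = 2πf = 2275 rad/s
X_L = ωL = 18.08 Ω
X_C = 1/(ωC) = 5.234 Ω
Parallel: admittances add. Y = 1/R + 1/(jωL) + jωC
Y = (0.2439 + j0.1358) S
|Y| = 0.2791 S → |Z| = 1/|Y| = 3.582 Ω, ∠Z = −∠Y = -29.10°

3.582 Ω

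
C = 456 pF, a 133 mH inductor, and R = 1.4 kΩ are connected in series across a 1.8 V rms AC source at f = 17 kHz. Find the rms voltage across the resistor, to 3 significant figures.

ω = 2πf = 106800 rad/s
X_L = ωL = 14200 Ω
X_C = 1/(ωC) = 20500 Ω
Net reactance X = X_L − X_C = -6320 Ω
Z = 1400 − j6320 Ω
|Z| = √(1400² + 6320²) = 6480 Ω
I = V/|Z| = 278 μA
V_R = I·|Z_R| = 0.000278 × 1400 = 0.389 V

0.389 V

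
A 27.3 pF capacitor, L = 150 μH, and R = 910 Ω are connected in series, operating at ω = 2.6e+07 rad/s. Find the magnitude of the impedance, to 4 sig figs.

2652 Ω

X_L = ωL = 3900 Ω
X_C = 1/(ωC) = 1409 Ω
Net reactance X = X_L − X_C = 2491 Ω
Z = 910.0 + j2491 Ω
|Z| = √(910.0² + 2491²) = 2652 Ω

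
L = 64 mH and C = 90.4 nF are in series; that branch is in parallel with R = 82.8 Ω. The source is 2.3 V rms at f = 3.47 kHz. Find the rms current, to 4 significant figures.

ω = 2πf = 21800 rad/s
X_L = ωL = 1395 Ω
X_C = 1/(ωC) = 507.4 Ω
Branch 1: Z₁ = R = 82.80 Ω
Branch 2 (series LC): Z₂ = j(X_L − X_C) = j888.0 Ω
Parallel: Z = Z₁Z₂/(Z₁+Z₂), |Z| = 82.44 Ω, ∠Z = 5.327°
I = V/|Z| = 2.3/82.44 = 27.90 mA

27.90 mA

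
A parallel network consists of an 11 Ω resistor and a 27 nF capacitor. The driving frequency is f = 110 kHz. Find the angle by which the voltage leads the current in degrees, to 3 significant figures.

-11.6°

ω = 2πf = 691200 rad/s
X_C = 1/(ωC) = 53.6 Ω
Parallel: admittances add. Y = 1/R + jωC
Y = (0.0909 + j0.0187) S
|Y| = 0.0928 S → |Z| = 1/|Y| = 10.8 Ω, ∠Z = −∠Y = -11.6°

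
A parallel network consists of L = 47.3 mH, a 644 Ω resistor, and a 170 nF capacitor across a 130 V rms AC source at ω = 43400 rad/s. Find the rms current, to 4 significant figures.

X_L = ωL = 2053 Ω
X_C = 1/(ωC) = 135.5 Ω
Parallel: admittances add. Y = 1/R + 1/(jωL) + jωC
Y = (0.001553 + j0.006891) S
|Y| = 0.007064 S → |Z| = 1/|Y| = 141.6 Ω, ∠Z = −∠Y = -77.30°
I = V/|Z| = 130/141.6 = 918.3 mA

918.3 mA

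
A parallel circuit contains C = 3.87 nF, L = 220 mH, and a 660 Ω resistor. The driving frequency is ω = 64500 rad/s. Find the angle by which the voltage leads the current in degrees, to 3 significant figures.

X_L = ωL = 14200 Ω
X_C = 1/(ωC) = 4010 Ω
Parallel: admittances add. Y = 1/R + 1/(jωL) + jωC
Y = (0.00152 + j0.000179) S
|Y| = 0.00153 S → |Z| = 1/|Y| = 655 Ω, ∠Z = −∠Y = -6.74°

-6.74°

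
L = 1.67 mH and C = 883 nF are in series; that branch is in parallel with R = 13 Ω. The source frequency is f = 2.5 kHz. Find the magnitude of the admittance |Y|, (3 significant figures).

80.0 mS

ω = 2πf = 15710 rad/s
X_L = ωL = 26.2 Ω
X_C = 1/(ωC) = 72.1 Ω
Branch 1: Z₁ = R = 13.0 Ω
Branch 2 (series LC): Z₂ = j(X_L − X_C) = −j45.9 Ω
Parallel: Z = Z₁Z₂/(Z₁+Z₂), |Z| = 12.5 Ω, ∠Z = -15.8°
|Y| = 1/|Z| = 80.0 mS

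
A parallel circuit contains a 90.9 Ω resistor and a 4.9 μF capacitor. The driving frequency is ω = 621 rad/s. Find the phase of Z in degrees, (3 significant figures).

X_C = 1/(ωC) = 329 Ω
Parallel: admittances add. Y = 1/R + jωC
Y = (0.0110 + j0.00304) S
|Y| = 0.0114 S → |Z| = 1/|Y| = 87.6 Ω, ∠Z = −∠Y = -15.5°

-15.5°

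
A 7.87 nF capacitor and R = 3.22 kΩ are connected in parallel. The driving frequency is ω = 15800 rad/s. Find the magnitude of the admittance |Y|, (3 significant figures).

X_C = 1/(ωC) = 8040 Ω
Parallel: admittances add. Y = 1/R + jωC
Y = (0.000311 + j0.000124) S
|Y| = 0.000335 S → |Z| = 1/|Y| = 2990 Ω, ∠Z = −∠Y = -21.8°

335 μS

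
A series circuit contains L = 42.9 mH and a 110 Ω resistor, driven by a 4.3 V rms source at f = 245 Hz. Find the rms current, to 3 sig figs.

ω = 2πf = 1539 rad/s
X_L = ωL = 66.0 Ω
Z = 110 + j66.0 Ω
|Z| = √(110² + 66.0²) = 128 Ω
I = V/|Z| = 4.3/128 = 33.5 mA

33.5 mA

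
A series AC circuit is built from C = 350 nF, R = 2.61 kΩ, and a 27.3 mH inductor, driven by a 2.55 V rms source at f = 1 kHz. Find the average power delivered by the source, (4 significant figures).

2.462 mW

ω = 2πf = 6283 rad/s
X_L = ωL = 171.5 Ω
X_C = 1/(ωC) = 454.7 Ω
Net reactance X = X_L − X_C = -283.2 Ω
Z = 2610 − j283.2 Ω
|Z| = √(2610² + 283.2²) = 2625 Ω
∠Z = arctan(-283.2/2610) = -6.193°
I = V/|Z| = 971.3 μA
P = VI cos φ = 2.55 × 0.0009713 × cos(-6.193°) = 2.462 mW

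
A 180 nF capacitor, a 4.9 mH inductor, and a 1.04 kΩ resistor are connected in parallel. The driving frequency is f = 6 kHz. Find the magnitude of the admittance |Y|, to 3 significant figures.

ω = 2πf = 37700 rad/s
X_L = ωL = 185 Ω
X_C = 1/(ωC) = 147 Ω
Parallel: admittances add. Y = 1/R + 1/(jωL) + jωC
Y = (0.000962 + j0.00137) S
|Y| = 0.00168 S → |Z| = 1/|Y| = 597 Ω, ∠Z = −∠Y = -55.0°

1.68 mS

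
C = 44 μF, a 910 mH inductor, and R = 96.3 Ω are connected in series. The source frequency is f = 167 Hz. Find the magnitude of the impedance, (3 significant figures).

938 Ω

ω = 2πf = 1049 rad/s
X_L = ωL = 955 Ω
X_C = 1/(ωC) = 21.7 Ω
Net reactance X = X_L − X_C = 933 Ω
Z = 96.3 + j933 Ω
|Z| = √(96.3² + 933²) = 938 Ω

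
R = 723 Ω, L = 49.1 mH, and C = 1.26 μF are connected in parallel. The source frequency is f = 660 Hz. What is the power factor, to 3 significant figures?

0.975

ω = 2πf = 4147 rad/s
X_L = ωL = 204 Ω
X_C = 1/(ωC) = 191 Ω
Parallel: admittances add. Y = 1/R + 1/(jωL) + jωC
Y = (0.00138 + j0.000314) S
|Y| = 0.00142 S → |Z| = 1/|Y| = 705 Ω, ∠Z = −∠Y = -12.8°
cos φ = cos(-12.8°) = 0.975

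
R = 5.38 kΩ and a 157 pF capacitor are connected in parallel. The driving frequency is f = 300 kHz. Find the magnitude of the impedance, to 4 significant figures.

2861 Ω

ω = 2πf = 1.885e+06 rad/s
X_C = 1/(ωC) = 3379 Ω
Parallel: admittances add. Y = 1/R + jωC
Y = (0.0001859 + j0.0002959) S
|Y| = 0.0003495 S → |Z| = 1/|Y| = 2861 Ω, ∠Z = −∠Y = -57.87°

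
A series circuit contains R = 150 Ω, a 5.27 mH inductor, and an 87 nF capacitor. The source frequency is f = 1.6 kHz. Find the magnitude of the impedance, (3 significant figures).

1100 Ω

ω = 2πf = 10050 rad/s
X_L = ωL = 53.0 Ω
X_C = 1/(ωC) = 1140 Ω
Net reactance X = X_L − X_C = -1090 Ω
Z = 150 − j1090 Ω
|Z| = √(150² + 1090²) = 1100 Ω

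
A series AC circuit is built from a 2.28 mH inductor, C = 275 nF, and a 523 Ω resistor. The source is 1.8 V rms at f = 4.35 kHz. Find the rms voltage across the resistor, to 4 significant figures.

ω = 2πf = 27330 rad/s
X_L = ωL = 62.32 Ω
X_C = 1/(ωC) = 133.0 Ω
Net reactance X = X_L − X_C = -70.73 Ω
Z = 523.0 − j70.73 Ω
|Z| = √(523.0² + 70.73²) = 527.8 Ω
I = V/|Z| = 3.411 mA
V_R = I·|Z_R| = 0.003411 × 523.0 = 1.784 V

1.784 V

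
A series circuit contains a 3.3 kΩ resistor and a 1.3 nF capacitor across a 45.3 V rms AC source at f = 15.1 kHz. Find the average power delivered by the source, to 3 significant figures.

ω = 2πf = 94880 rad/s
X_C = 1/(ωC) = 8110 Ω
Z = 3300 − j8110 Ω
|Z| = √(3300² + 8110²) = 8750 Ω
∠Z = arctan(-8110/3300) = -67.9°
I = V/|Z| = 5.18 mA
P = VI cos φ = 45.3 × 0.00518 × cos(-67.9°) = 88.4 mW

88.4 mW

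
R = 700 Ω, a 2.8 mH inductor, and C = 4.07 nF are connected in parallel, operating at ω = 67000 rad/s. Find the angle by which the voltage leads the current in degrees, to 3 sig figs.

74.2°

X_L = ωL = 188 Ω
X_C = 1/(ωC) = 3670 Ω
Parallel: admittances add. Y = 1/R + 1/(jωL) + jωC
Y = (0.00143 − j0.00506) S
|Y| = 0.00526 S → |Z| = 1/|Y| = 190 Ω, ∠Z = −∠Y = 74.2°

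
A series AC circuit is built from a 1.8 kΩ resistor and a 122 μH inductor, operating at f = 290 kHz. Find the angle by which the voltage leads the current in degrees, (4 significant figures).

7.040°

ω = 2πf = 1.822e+06 rad/s
X_L = ωL = 222.3 Ω
Z = 1800 + j222.3 Ω
|Z| = √(1800² + 222.3²) = 1814 Ω
∠Z = arctan(222.3/1800) = 7.040°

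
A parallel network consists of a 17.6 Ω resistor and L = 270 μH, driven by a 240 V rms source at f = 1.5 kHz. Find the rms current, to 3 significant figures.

ω = 2πf = 9425 rad/s
X_L = ωL = 2.54 Ω
Parallel: admittances add. Y = 1/R + 1/(jωL)
Y = (0.0568 − j0.393) S
|Y| = 0.397 S → |Z| = 1/|Y| = 2.52 Ω, ∠Z = −∠Y = 81.8°
I = V/|Z| = 240/2.52 = 95.3 A

95.3 A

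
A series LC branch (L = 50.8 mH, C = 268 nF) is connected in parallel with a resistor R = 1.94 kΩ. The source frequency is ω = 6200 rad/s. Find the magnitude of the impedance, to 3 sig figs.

X_L = ωL = 315 Ω
X_C = 1/(ωC) = 602 Ω
Branch 1: Z₁ = R = 1940 Ω
Branch 2 (series LC): Z₂ = j(X_L − X_C) = −j287 Ω
Parallel: Z = Z₁Z₂/(Z₁+Z₂), |Z| = 284 Ω, ∠Z = -81.6°

284 Ω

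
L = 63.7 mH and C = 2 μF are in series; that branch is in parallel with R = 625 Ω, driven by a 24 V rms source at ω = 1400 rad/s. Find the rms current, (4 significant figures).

X_L = ωL = 89.18 Ω
X_C = 1/(ωC) = 357.1 Ω
Branch 1: Z₁ = R = 625.0 Ω
Branch 2 (series LC): Z₂ = j(X_L − X_C) = −j268.0 Ω
Parallel: Z = Z₁Z₂/(Z₁+Z₂), |Z| = 246.3 Ω, ∠Z = -66.79°
I = V/|Z| = 24/246.3 = 97.45 mA

97.45 mA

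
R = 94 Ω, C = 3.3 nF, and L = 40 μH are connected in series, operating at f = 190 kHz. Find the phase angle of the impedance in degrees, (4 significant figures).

ω = 2πf = 1.194e+06 rad/s
X_L = ωL = 47.75 Ω
X_C = 1/(ωC) = 253.8 Ω
Net reactance X = X_L − X_C = -206.1 Ω
Z = 94.00 − j206.1 Ω
|Z| = √(94.00² + 206.1²) = 226.5 Ω
∠Z = arctan(-206.1/94.00) = -65.48°

-65.48°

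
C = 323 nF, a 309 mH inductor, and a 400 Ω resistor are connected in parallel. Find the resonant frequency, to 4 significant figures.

503.8 Hz

ω₀ = 1/√(LC) = 1/√(0.309 × 3.23e-07) = 3165 rad/s
f₀ = ω₀/(2π) = 503.8 Hz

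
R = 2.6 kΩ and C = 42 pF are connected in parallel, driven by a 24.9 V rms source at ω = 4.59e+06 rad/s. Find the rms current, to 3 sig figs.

X_C = 1/(ωC) = 5190 Ω
Parallel: admittances add. Y = 1/R + jωC
Y = (0.000385 + j0.000193) S
|Y| = 0.000430 S → |Z| = 1/|Y| = 2320 Ω, ∠Z = −∠Y = -26.6°
I = V/|Z| = 24.9/2320 = 10.7 mA

10.7 mA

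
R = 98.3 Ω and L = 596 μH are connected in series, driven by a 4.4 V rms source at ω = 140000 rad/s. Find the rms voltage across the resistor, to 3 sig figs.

3.35 V

X_L = ωL = 83.4 Ω
Z = 98.3 + j83.4 Ω
|Z| = √(98.3² + 83.4²) = 129 Ω
I = V/|Z| = 34.1 mA
V_R = I·|Z_R| = 0.0341 × 98.3 = 3.35 V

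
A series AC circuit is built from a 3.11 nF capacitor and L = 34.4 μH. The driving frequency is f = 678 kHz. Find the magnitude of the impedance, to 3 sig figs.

71.1 Ω

ω = 2πf = 4.26e+06 rad/s
X_L = ωL = 147 Ω
X_C = 1/(ωC) = 75.5 Ω
Net reactance X = X_L − X_C = 71.1 Ω
Z = j71.1 Ω
|Z| = √(0² + 71.1²) = 71.1 Ω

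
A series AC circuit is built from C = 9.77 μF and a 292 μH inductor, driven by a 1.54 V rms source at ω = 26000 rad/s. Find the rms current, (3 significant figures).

X_L = ωL = 7.59 Ω
X_C = 1/(ωC) = 3.94 Ω
Net reactance X = X_L − X_C = 3.66 Ω
Z = j3.66 Ω
|Z| = √(0² + 3.66²) = 3.66 Ω
I = V/|Z| = 1.54/3.66 = 421 mA

421 mA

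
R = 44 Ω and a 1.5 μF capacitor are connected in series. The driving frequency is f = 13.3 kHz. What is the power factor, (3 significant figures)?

ω = 2πf = 83570 rad/s
X_C = 1/(ωC) = 7.98 Ω
Z = 44.0 − j7.98 Ω
|Z| = √(44.0² + 7.98²) = 44.7 Ω
∠Z = arctan(-7.98/44.0) = -10.3°
cos φ = cos(-10.3°) = 0.984

0.984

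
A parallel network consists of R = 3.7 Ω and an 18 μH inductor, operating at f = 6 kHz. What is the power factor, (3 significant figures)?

ω = 2πf = 37700 rad/s
X_L = ωL = 0.679 Ω
Parallel: admittances add. Y = 1/R + 1/(jωL)
Y = (0.270 − j1.47) S
|Y| = 1.50 S → |Z| = 1/|Y| = 0.667 Ω, ∠Z = −∠Y = 79.6°
cos φ = cos(79.6°) = 0.180

0.180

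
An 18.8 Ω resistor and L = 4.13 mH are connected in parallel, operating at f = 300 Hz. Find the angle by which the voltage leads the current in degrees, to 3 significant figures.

ω = 2πf = 1885 rad/s
X_L = ωL = 7.78 Ω
Parallel: admittances add. Y = 1/R + 1/(jωL)
Y = (0.0532 − j0.128) S
|Y| = 0.139 S → |Z| = 1/|Y| = 7.19 Ω, ∠Z = −∠Y = 67.5°

67.5°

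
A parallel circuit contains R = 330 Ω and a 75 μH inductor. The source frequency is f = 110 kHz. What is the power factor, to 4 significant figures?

0.1552

ω = 2πf = 691200 rad/s
X_L = ωL = 51.84 Ω
Parallel: admittances add. Y = 1/R + 1/(jωL)
Y = (0.003030 − j0.01929) S
|Y| = 0.01953 S → |Z| = 1/|Y| = 51.21 Ω, ∠Z = −∠Y = 81.07°
cos φ = cos(81.07°) = 0.1552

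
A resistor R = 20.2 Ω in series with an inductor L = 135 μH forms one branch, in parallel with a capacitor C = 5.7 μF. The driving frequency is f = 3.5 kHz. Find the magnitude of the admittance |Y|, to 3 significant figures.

ω = 2πf = 21990 rad/s
X_L = ωL = 2.97 Ω
X_C = 1/(ωC) = 7.98 Ω
Branch 1 (R+jX_L): Z₁ = 20.2 + j2.97 Ω, |Z₁| = 20.4 Ω
Branch 2 (−jX_C): Z₂ = −j7.98 Ω
Parallel: Z = Z₁Z₂/(Z₁+Z₂), |Z| = 7.83 Ω, ∠Z = -67.7°
|Y| = 1/|Z| = 128 mS

128 mS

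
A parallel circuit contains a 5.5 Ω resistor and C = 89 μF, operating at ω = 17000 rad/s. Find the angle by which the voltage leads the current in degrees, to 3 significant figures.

-83.1°

X_C = 1/(ωC) = 0.661 Ω
Parallel: admittances add. Y = 1/R + jωC
Y = (0.182 + j1.51) S
|Y| = 1.52 S → |Z| = 1/|Y| = 0.656 Ω, ∠Z = −∠Y = -83.1°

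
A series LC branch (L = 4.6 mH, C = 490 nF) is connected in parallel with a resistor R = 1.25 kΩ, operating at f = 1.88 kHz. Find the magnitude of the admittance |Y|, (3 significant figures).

8.48 mS

ω = 2πf = 11810 rad/s
X_L = ωL = 54.3 Ω
X_C = 1/(ωC) = 173 Ω
Branch 1: Z₁ = R = 1250 Ω
Branch 2 (series LC): Z₂ = j(X_L − X_C) = −j118 Ω
Parallel: Z = Z₁Z₂/(Z₁+Z₂), |Z| = 118 Ω, ∠Z = -84.6°
|Y| = 1/|Z| = 8.48 mS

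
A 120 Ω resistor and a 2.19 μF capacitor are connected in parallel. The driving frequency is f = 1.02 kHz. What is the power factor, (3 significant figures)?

ω = 2πf = 6409 rad/s
X_C = 1/(ωC) = 71.2 Ω
Parallel: admittances add. Y = 1/R + jωC
Y = (0.00833 + j0.0140) S
|Y| = 0.0163 S → |Z| = 1/|Y| = 61.3 Ω, ∠Z = −∠Y = -59.3°
cos φ = cos(-59.3°) = 0.511

0.511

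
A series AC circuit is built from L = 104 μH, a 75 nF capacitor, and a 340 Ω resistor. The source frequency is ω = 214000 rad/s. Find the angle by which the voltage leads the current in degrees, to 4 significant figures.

-6.718°

X_L = ωL = 22.26 Ω
X_C = 1/(ωC) = 62.31 Ω
Net reactance X = X_L − X_C = -40.05 Ω
Z = 340.0 − j40.05 Ω
|Z| = √(340.0² + 40.05²) = 342.4 Ω
∠Z = arctan(-40.05/340.0) = -6.718°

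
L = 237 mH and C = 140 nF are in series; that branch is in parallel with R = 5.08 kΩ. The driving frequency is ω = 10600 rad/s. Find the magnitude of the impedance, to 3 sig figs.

X_L = ωL = 2510 Ω
X_C = 1/(ωC) = 674 Ω
Branch 1: Z₁ = R = 5080 Ω
Branch 2 (series LC): Z₂ = j(X_L − X_C) = j1840 Ω
Parallel: Z = Z₁Z₂/(Z₁+Z₂), |Z| = 1730 Ω, ∠Z = 70.1°

1730 Ω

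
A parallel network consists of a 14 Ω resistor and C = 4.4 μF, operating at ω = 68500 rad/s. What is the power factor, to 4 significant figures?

X_C = 1/(ωC) = 3.318 Ω
Parallel: admittances add. Y = 1/R + jωC
Y = (0.07143 + j0.3014) S
|Y| = 0.3097 S → |Z| = 1/|Y| = 3.228 Ω, ∠Z = −∠Y = -76.67°
cos φ = cos(-76.67°) = 0.2306

0.2306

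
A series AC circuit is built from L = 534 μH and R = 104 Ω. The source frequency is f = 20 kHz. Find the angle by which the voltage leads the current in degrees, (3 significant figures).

32.8°

ω = 2πf = 125700 rad/s
X_L = ωL = 67.1 Ω
Z = 104 + j67.1 Ω
|Z| = √(104² + 67.1²) = 124 Ω
∠Z = arctan(67.1/104) = 32.8°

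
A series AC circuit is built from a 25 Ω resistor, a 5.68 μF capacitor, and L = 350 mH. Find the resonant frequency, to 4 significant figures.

ω₀ = 1/√(LC) = 1/√(0.35 × 5.68e-06) = 709.2 rad/s
f₀ = ω₀/(2π) = 112.9 Hz

112.9 Hz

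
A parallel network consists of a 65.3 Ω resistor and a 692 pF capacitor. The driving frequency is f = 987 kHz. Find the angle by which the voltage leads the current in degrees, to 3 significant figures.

-15.7°

ω = 2πf = 6.202e+06 rad/s
X_C = 1/(ωC) = 233 Ω
Parallel: admittances add. Y = 1/R + jωC
Y = (0.0153 + j0.00429) S
|Y| = 0.0159 S → |Z| = 1/|Y| = 62.9 Ω, ∠Z = −∠Y = -15.7°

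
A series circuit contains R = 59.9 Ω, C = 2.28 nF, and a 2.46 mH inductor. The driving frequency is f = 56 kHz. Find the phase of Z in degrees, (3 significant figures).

ω = 2πf = 351900 rad/s
X_L = ωL = 866 Ω
X_C = 1/(ωC) = 1250 Ω
Net reactance X = X_L − X_C = -381 Ω
Z = 59.9 − j381 Ω
|Z| = √(59.9² + 381²) = 386 Ω
∠Z = arctan(-381/59.9) = -81.1°

-81.1°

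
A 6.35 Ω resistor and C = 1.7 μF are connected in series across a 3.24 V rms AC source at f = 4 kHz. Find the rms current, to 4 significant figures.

133.6 mA

ω = 2πf = 25130 rad/s
X_C = 1/(ωC) = 23.41 Ω
Z = 6.350 − j23.41 Ω
|Z| = √(6.350² + 23.41²) = 24.25 Ω
I = V/|Z| = 3.24/24.25 = 133.6 mA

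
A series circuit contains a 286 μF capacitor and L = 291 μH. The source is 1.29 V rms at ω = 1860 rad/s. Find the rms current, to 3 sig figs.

964 mA

X_L = ωL = 0.541 Ω
X_C = 1/(ωC) = 1.88 Ω
Net reactance X = X_L − X_C = -1.34 Ω
Z = − j1.34 Ω
|Z| = √(0² + 1.34²) = 1.34 Ω
I = V/|Z| = 1.29/1.34 = 964 mA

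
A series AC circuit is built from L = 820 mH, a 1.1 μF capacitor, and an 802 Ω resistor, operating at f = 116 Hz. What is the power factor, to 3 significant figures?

ω = 2πf = 728.8 rad/s
X_L = ωL = 598 Ω
X_C = 1/(ωC) = 1250 Ω
Net reactance X = X_L − X_C = -650 Ω
Z = 802 − j650 Ω
|Z| = √(802² + 650²) = 1030 Ω
∠Z = arctan(-650/802) = -39.0°
cos φ = cos(-39.0°) = 0.777

0.777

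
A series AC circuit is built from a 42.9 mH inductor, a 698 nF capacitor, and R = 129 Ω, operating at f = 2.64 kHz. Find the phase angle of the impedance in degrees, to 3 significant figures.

78.3°

ω = 2πf = 16590 rad/s
X_L = ωL = 712 Ω
X_C = 1/(ωC) = 86.4 Ω
Net reactance X = X_L − X_C = 625 Ω
Z = 129 + j625 Ω
|Z| = √(129² + 625²) = 638 Ω
∠Z = arctan(625/129) = 78.3°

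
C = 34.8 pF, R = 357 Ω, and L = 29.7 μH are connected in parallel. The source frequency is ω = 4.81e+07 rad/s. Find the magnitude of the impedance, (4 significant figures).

X_L = ωL = 1429 Ω
X_C = 1/(ωC) = 597.4 Ω
Parallel: admittances add. Y = 1/R + 1/(jωL) + jωC
Y = (0.002801 + j0.0009739) S
|Y| = 0.002966 S → |Z| = 1/|Y| = 337.2 Ω, ∠Z = −∠Y = -19.17°

337.2 Ω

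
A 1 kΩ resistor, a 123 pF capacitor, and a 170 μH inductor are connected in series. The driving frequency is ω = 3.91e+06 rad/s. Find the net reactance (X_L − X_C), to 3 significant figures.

X_L = ωL = 665 Ω
X_C = 1/(ωC) = 2080 Ω
X = 665 − 2080 = -1410 Ω

-1410 Ω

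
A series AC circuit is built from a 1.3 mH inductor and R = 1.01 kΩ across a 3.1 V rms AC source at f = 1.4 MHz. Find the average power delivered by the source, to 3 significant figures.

73.6 μW

ω = 2πf = 8.796e+06 rad/s
X_L = ωL = 11400 Ω
Z = 1010 + j11400 Ω
|Z| = √(1010² + 11400²) = 11500 Ω
∠Z = arctan(11400/1010) = 85.0°
I = V/|Z| = 270 μA
P = VI cos φ = 3.1 × 0.000270 × cos(85.0°) = 73.6 μW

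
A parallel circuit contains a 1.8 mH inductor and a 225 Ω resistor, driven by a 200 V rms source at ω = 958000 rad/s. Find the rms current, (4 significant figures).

896.4 mA

X_L = ωL = 1724 Ω
Parallel: admittances add. Y = 1/R + 1/(jωL)
Y = (0.004444 − j0.0005799) S
|Y| = 0.004482 S → |Z| = 1/|Y| = 223.1 Ω, ∠Z = −∠Y = 7.434°
I = V/|Z| = 200/223.1 = 896.4 mA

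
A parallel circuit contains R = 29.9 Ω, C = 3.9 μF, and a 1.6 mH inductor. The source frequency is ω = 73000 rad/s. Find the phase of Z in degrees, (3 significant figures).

X_L = ωL = 117 Ω
X_C = 1/(ωC) = 3.51 Ω
Parallel: admittances add. Y = 1/R + 1/(jωL) + jωC
Y = (0.0334 + j0.276) S
|Y| = 0.278 S → |Z| = 1/|Y| = 3.60 Ω, ∠Z = −∠Y = -83.1°

-83.1°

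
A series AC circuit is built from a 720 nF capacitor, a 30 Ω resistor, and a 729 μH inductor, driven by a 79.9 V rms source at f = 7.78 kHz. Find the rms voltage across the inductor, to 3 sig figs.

92.3 V

ω = 2πf = 48880 rad/s
X_L = ωL = 35.6 Ω
X_C = 1/(ωC) = 28.4 Ω
Net reactance X = X_L − X_C = 7.22 Ω
Z = 30.0 + j7.22 Ω
|Z| = √(30.0² + 7.22²) = 30.9 Ω
I = V/|Z| = 2.59 A
V_L = I·|Z_L| = 2.59 × 35.6 = 92.3 V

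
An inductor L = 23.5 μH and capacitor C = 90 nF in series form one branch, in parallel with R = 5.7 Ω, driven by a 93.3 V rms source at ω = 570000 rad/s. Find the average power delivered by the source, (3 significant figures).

1.53 kW

X_L = ωL = 13.4 Ω
X_C = 1/(ωC) = 19.5 Ω
Branch 1: Z₁ = R = 5.70 Ω
Branch 2 (series LC): Z₂ = j(X_L − X_C) = −j6.10 Ω
Parallel: Z = Z₁Z₂/(Z₁+Z₂), |Z| = 4.16 Ω, ∠Z = -43.1°
I = V/|Z| = 22.4 A
P = VI cos φ = 93.3 × 22.4 × cos(-43.1°) = 1.53 kW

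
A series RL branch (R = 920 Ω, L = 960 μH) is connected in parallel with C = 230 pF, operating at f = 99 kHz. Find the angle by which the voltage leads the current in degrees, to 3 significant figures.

24.8°

ω = 2πf = 622000 rad/s
X_L = ωL = 597 Ω
X_C = 1/(ωC) = 6990 Ω
Branch 1 (R+jX_L): Z₁ = 920 + j597 Ω, |Z₁| = 1100 Ω
Branch 2 (−jX_C): Z₂ = −j6990 Ω
Parallel: Z = Z₁Z₂/(Z₁+Z₂), |Z| = 1190 Ω, ∠Z = 24.8°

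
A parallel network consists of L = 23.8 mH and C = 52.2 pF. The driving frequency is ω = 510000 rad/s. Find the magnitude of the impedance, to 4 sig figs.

X_L = ωL = 12140 Ω
X_C = 1/(ωC) = 37560 Ω
Parallel: admittances add. Y = 1/(jωL) + jωC
Y = (0 − j5.576e-05) S
|Y| = 5.576e-05 S → |Z| = 1/|Y| = 17930 Ω, ∠Z = −∠Y = 90.00°

17930 Ω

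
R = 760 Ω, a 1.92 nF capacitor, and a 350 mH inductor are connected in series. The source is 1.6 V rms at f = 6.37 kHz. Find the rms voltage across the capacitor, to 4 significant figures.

16.63 V

ω = 2πf = 40020 rad/s
X_L = ωL = 14010 Ω
X_C = 1/(ωC) = 13010 Ω
Net reactance X = X_L − X_C = 995.3 Ω
Z = 760.0 + j995.3 Ω
|Z| = √(760.0² + 995.3²) = 1252 Ω
I = V/|Z| = 1.278 mA
V_C = I·|Z_C| = 0.001278 × 13010 = 16.63 V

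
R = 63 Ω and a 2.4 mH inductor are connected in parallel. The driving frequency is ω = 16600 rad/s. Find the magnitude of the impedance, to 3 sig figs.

33.7 Ω

X_L = ωL = 39.8 Ω
Parallel: admittances add. Y = 1/R + 1/(jωL)
Y = (0.0159 − j0.0251) S
|Y| = 0.0297 S → |Z| = 1/|Y| = 33.7 Ω, ∠Z = −∠Y = 57.7°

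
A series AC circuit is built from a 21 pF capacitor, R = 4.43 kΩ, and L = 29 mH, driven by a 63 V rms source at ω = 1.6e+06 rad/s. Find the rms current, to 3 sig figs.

3.66 mA

X_L = ωL = 46400 Ω
X_C = 1/(ωC) = 29800 Ω
Net reactance X = X_L − X_C = 16600 Ω
Z = 4430 + j16600 Ω
|Z| = √(4430² + 16600²) = 17200 Ω
I = V/|Z| = 63/17200 = 3.66 mA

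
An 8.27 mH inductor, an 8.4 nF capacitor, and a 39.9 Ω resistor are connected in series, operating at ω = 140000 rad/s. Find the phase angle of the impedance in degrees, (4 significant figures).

82.61°

X_L = ωL = 1158 Ω
X_C = 1/(ωC) = 850.3 Ω
Net reactance X = X_L − X_C = 307.5 Ω
Z = 39.90 + j307.5 Ω
|Z| = √(39.90² + 307.5²) = 310.0 Ω
∠Z = arctan(307.5/39.90) = 82.61°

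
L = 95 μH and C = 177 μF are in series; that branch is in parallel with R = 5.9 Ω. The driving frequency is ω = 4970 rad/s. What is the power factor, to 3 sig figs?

0.112

X_L = ωL = 0.472 Ω
X_C = 1/(ωC) = 1.14 Ω
Branch 1: Z₁ = R = 5.90 Ω
Branch 2 (series LC): Z₂ = j(X_L − X_C) = −j0.665 Ω
Parallel: Z = Z₁Z₂/(Z₁+Z₂), |Z| = 0.660 Ω, ∠Z = -83.6°
cos φ = cos(-83.6°) = 0.112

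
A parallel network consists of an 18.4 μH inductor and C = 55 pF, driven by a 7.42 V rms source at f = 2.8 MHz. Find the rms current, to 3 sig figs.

ω = 2πf = 1.759e+07 rad/s
X_L = ωL = 324 Ω
X_C = 1/(ωC) = 1030 Ω
Parallel: admittances add. Y = 1/(jωL) + jωC
Y = (0 − j0.00212) S
|Y| = 0.00212 S → |Z| = 1/|Y| = 471 Ω, ∠Z = −∠Y = 90.0°
I = V/|Z| = 7.42/471 = 15.7 mA

15.7 mA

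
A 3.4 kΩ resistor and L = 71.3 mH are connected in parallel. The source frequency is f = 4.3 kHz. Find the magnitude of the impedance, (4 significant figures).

ω = 2πf = 27020 rad/s
X_L = ωL = 1926 Ω
Parallel: admittances add. Y = 1/R + 1/(jωL)
Y = (0.0002941 − j0.0005191) S
|Y| = 0.0005966 S → |Z| = 1/|Y| = 1676 Ω, ∠Z = −∠Y = 60.47°

1676 Ω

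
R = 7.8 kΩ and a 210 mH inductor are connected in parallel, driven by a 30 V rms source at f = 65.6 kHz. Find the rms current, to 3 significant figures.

ω = 2πf = 412200 rad/s
X_L = ωL = 86600 Ω
Parallel: admittances add. Y = 1/R + 1/(jωL)
Y = (0.000128 − j1.16e-05) S
|Y| = 0.000129 S → |Z| = 1/|Y| = 7770 Ω, ∠Z = −∠Y = 5.15°
I = V/|Z| = 30/7770 = 3.86 mA

3.86 mA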